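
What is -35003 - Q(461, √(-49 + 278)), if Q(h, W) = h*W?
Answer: -35003 - 461*√229 ≈ -41979.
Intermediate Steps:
Q(h, W) = W*h
-35003 - Q(461, √(-49 + 278)) = -35003 - √(-49 + 278)*461 = -35003 - √229*461 = -35003 - 461*√229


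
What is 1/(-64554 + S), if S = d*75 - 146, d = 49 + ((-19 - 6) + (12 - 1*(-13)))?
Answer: -1/61025 ≈ -1.6387e-5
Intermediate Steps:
d = 49 (d = 49 + (-25 + (12 + 13)) = 49 + (-25 + 25) = 49 + 0 = 49)
S = 3529 (S = 49*75 - 146 = 3675 - 146 = 3529)
1/(-64554 + S) = 1/(-64554 + 3529) = 1/(-61025) = -1/61025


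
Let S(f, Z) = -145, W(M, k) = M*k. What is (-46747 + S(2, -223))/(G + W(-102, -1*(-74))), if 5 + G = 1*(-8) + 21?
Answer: 11723/1885 ≈ 6.2191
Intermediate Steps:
G = 8 (G = -5 + (1*(-8) + 21) = -5 + (-8 + 21) = -5 + 13 = 8)
(-46747 + S(2, -223))/(G + W(-102, -1*(-74))) = (-46747 - 145)/(8 - (-102)*(-74)) = -46892/(8 - 102*74) = -46892/(8 - 7548) = -46892/(-7540) = -46892*(-1/7540) = 11723/1885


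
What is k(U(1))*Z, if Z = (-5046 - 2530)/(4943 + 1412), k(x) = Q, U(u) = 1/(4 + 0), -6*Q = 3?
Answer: 3788/6355 ≈ 0.59607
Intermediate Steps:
Q = -½ (Q = -⅙*3 = -½ ≈ -0.50000)
U(u) = ¼ (U(u) = 1/4 = ¼)
k(x) = -½
Z = -7576/6355 ≈ -1.1921
k(U(1))*Z = -½*(-7576/6355) = 3788/6355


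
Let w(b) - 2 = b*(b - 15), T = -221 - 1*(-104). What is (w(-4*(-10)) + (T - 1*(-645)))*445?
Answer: 680850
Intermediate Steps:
T = -117 (T = -221 + 104 = -117)
w(b) = 2 + b*(-15 + b) (w(b) = 2 + b*(b - 15) = 2 + b*(-15 + b))
(w(-4*(-10)) + (T - 1*(-645)))*445 = ((2 + (-4*(-10))**2 - (-60)*(-10)) + (-117 - 1*(-645)))*445 = ((2 + 40**2 - 15*40) + (-117 + 645))*445 = ((2 + 1600 - 600) + 528)*445 = (1002 + 528)*445 = 1530*445 = 680850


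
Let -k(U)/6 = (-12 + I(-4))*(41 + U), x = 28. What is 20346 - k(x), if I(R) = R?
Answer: 13722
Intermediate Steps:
k(U) = 3936 + 96*U (k(U) = -6*(-12 - 4)*(41 + U) = -(-96)*(41 + U) = -6*(-656 - 16*U) = 3936 + 96*U)
20346 - k(x) = 20346 - (3936 + 96*28) = 20346 - (3936 + 2688) = 20346 - 1*6624 = 20346 - 6624 = 13722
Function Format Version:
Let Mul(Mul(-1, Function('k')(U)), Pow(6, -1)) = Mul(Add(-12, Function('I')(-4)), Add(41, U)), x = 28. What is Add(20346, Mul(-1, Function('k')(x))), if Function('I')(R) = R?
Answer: 13722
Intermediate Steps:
Function('k')(U) = Add(3936, Mul(96, U)) (Function('k')(U) = Mul(-6, Mul(Add(-12, -4), Add(41, U))) = Mul(-6, Mul(-16, Add(41, U))) = Mul(-6, Add(-656, Mul(-16, U))) = Add(3936, Mul(96, U)))
Add(20346, Mul(-1, Function('k')(x))) = Add(20346, Mul(-1, Add(3936, Mul(96, 28)))) = Add(20346, Mul(-1, Add(3936, 2688))) = Add(20346, Mul(-1, 6624)) = Add(20346, -6624) = 13722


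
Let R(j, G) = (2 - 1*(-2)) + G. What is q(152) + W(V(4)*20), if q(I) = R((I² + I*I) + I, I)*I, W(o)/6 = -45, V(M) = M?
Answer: 23442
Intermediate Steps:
W(o) = -270 (W(o) = 6*(-45) = -270)
R(j, G) = 4 + G (R(j, G) = (2 + 2) + G = 4 + G)
q(I) = I*(4 + I) (q(I) = (4 + I)*I = I*(4 + I))
q(152) + W(V(4)*20) = 152*(4 + 152) - 270 = 152*156 - 270 = 23712 - 270 = 23442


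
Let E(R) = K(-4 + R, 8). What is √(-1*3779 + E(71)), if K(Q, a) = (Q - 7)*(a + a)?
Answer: I*√2819 ≈ 53.094*I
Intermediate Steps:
K(Q, a) = 2*a*(-7 + Q) (K(Q, a) = (-7 + Q)*(2*a) = 2*a*(-7 + Q))
E(R) = -176 + 16*R (E(R) = 2*8*(-7 + (-4 + R)) = 2*8*(-11 + R) = -176 + 16*R)
√(-1*3779 + E(71)) = √(-1*3779 + (-176 + 16*71)) = √(-3779 + (-176 + 1136)) = √(-3779 + 960) = √(-2819) = I*√2819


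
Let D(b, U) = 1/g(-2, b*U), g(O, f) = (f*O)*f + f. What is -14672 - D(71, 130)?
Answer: -2499765035039/170376570 ≈ -14672.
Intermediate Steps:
g(O, f) = f + O*f² (g(O, f) = (O*f)*f + f = O*f² + f = f + O*f²)
D(b, U) = 1/(U*b*(1 - 2*U*b)) (D(b, U) = 1/((b*U)*(1 - 2*b*U)) = 1/((U*b)*(1 - 2*U*b)) = 1/(U*b*(1 - 2*U*b)))
-14672 - D(71, 130) = -14672 - (-1)/(130*71*(-1 + 2*130*71)) = -14672 - (-1)/(130*71*(-1 + 18460)) = -14672 - (-1)/(130*71*18459) = -14672 - 1*(-1/170376570) = -14672 + 1/170376570 = -2499765035039/170376570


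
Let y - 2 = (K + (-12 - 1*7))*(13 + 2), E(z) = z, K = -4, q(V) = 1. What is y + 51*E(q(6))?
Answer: -292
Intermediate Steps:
y = -343 (y = 2 + (-4 + (-12 - 1*7))*(13 + 2) = 2 + (-4 + (-12 - 7))*15 = 2 + (-4 - 19)*15 = 2 - 23*15 = 2 - 345 = -343)
y + 51*E(q(6)) = -343 + 51*1 = -343 + 51 = -292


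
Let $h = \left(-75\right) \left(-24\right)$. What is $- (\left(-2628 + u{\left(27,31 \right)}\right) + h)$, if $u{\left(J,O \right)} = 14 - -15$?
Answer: $799$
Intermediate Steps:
$u{\left(J,O \right)} = 29$ ($u{\left(J,O \right)} = 14 + 15 = 29$)
$h = 1800$
$- (\left(-2628 + u{\left(27,31 \right)}\right) + h) = - (\left(-2628 + 29\right) + 1800) = - (-2599 + 1800) = \left(-1\right) \left(-799\right) = 799$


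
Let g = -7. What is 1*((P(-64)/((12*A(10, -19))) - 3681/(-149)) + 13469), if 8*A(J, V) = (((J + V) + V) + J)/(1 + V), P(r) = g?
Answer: 6029600/447 ≈ 13489.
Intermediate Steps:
P(r) = -7
A(J, V) = (2*J + 2*V)/(8*(1 + V)) (A(J, V) = ((((J + V) + V) + J)/(1 + V))/8 = (((J + 2*V) + J)/(1 + V))/8 = ((2*J + 2*V)/(1 + V))/8 = (2*J + 2*V)/(8*(1 + V)))
1*((P(-64)/((12*A(10, -19))) - 3681/(-149)) + 13469) = 1*((-7*(1 - 19)/(3*(10 - 19)) - 3681/(-149)) + 13469) = 1*((-7/(12*((¼)*(-9)/(-18))) - 3681*(-1/149)) + 13469) = 1*((-7/(12*((¼)*(-1/18)*(-9))) + 3681/149) + 13469) = 1*((-7/(12*(⅛)) + 3681/149) + 13469) = 1*((-7/3/2 + 3681/149) + 13469) = 1*((-7*⅔ + 3681/149) + 13469) = 1*((-14/3 + 3681/149) + 13469) = 1*(8957/447 + 13469) = 1*(6029600/447) = 6029600/447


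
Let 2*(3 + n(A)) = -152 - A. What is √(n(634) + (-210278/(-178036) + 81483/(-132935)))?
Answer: I*√25067457179294711830/251778890 ≈ 19.885*I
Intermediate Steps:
n(A) = -79 - A/2 (n(A) = -3 + (-152 - A)/2 = -3 + (-76 - A/2) = -79 - A/2)
√(n(634) + (-210278/(-178036) + 81483/(-132935))) = √((-79 - ½*634) + (-210278/(-178036) + 81483/(-132935))) = √((-79 - 317) + (-210278*(-1/178036) + 81483*(-1/132935))) = √(-396 + (2237/1894 - 81483/132935)) = √(-396 + 143046793/251778890) = √(-99561393647/251778890) = I*√25067457179294711830/251778890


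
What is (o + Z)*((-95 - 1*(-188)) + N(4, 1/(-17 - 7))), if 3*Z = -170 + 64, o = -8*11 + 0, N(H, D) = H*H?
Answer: -40330/3 ≈ -13443.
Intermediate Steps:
N(H, D) = H²
o = -88 (o = -88 + 0 = -88)
Z = -106/3 (Z = (-170 + 64)/3 = (⅓)*(-106) = -106/3 ≈ -35.333)
(o + Z)*((-95 - 1*(-188)) + N(4, 1/(-17 - 7))) = (-88 - 106/3)*((-95 - 1*(-188)) + 4²) = -370*((-95 + 188) + 16)/3 = -370*(93 + 16)/3 = -370/3*109 = -40330/3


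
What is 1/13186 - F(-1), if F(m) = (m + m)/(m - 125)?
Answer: -13123/830718 ≈ -0.015797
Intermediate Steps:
F(m) = 2*m/(-125 + m) (F(m) = (2*m)/(-125 + m) = 2*m/(-125 + m))
1/13186 - F(-1) = 1/13186 - 2*(-1)/(-125 - 1) = 1/13186 - 2*(-1)/(-126) = 1/13186 - 2*(-1)*(-1)/126 = 1/13186 - 1*1/63 = 1/13186 - 1/63 = -13123/830718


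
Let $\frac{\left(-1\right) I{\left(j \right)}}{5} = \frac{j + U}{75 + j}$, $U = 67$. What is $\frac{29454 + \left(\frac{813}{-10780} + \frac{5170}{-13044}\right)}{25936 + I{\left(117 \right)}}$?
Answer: $\frac{2070793921954}{1823149613285} \approx 1.1358$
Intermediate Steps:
$I{\left(j \right)} = - \frac{5 \left(67 + j\right)}{75 + j}$ ($I{\left(j \right)} = - 5 \frac{j + 67}{75 + j} = - 5 \frac{67 + j}{75 + j} = - \frac{5 \left(67 + j\right)}{75 + j}$)
$\frac{29454 + \left(\frac{813}{-10780} + \frac{5170}{-13044}\right)}{25936 + I{\left(117 \right)}} = \frac{29454 + \left(\frac{813}{-10780} + \frac{5170}{-13044}\right)}{25936 + \frac{5 \left(-67 - 117\right)}{75 + 117}} = \frac{29454 + \left(813 \left(- \frac{1}{10780}\right) + 5170 \left(- \frac{1}{13044}\right)\right)}{25936 + \frac{5 \left(-67 - 117\right)}{192}} = \frac{29454 - \frac{16584343}{35153580}}{25936 + 5 \cdot \frac{1}{192} \left(-184\right)} = \frac{29454 - \frac{16584343}{35153580}}{25936 - \frac{115}{24}} = \frac{1035396960977}{35153580 \cdot \frac{622349}{24}} = \frac{1035396960977}{35153580} \cdot \frac{24}{622349} = \frac{2070793921954}{1823149613285}$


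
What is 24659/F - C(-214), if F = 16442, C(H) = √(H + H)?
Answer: 24659/16442 - 2*I*√107 ≈ 1.4998 - 20.688*I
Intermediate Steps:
C(H) = √2*√H (C(H) = √(2*H) = √2*√H)
24659/F - C(-214) = 24659/16442 - √2*√(-214) = 24659*(1/16442) - √2*I*√214 = 24659/16442 - 2*I*√107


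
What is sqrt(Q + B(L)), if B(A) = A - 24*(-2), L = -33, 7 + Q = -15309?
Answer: I*sqrt(15301) ≈ 123.7*I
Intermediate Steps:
Q = -15316 (Q = -7 - 15309 = -15316)
B(A) = 48 + A (B(A) = A - 4*(-12) = A + 48 = 48 + A)
sqrt(Q + B(L)) = sqrt(-15316 + (48 - 33)) = sqrt(-15316 + 15) = sqrt(-15301) = I*sqrt(15301)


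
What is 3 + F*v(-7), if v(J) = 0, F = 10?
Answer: 3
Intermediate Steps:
3 + F*v(-7) = 3 + 10*0 = 3 + 0 = 3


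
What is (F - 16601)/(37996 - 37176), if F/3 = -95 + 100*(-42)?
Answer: -14743/410 ≈ -35.959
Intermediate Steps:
F = -12885 (F = 3*(-95 + 100*(-42)) = 3*(-95 - 4200) = 3*(-4295) = -12885)
(F - 16601)/(37996 - 37176) = (-12885 - 16601)/(37996 - 37176) = -29486/820 = -29486*1/820 = -14743/410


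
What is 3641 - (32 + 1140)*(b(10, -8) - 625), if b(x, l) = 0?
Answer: 736141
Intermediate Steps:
3641 - (32 + 1140)*(b(10, -8) - 625) = 3641 - (32 + 1140)*(0 - 625) = 3641 - 1172*(-625) = 3641 - 1*(-732500) = 3641 + 732500 = 736141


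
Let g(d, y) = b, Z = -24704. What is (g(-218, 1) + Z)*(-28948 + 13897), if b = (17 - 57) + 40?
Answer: 371819904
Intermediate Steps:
b = 0 (b = -40 + 40 = 0)
g(d, y) = 0
(g(-218, 1) + Z)*(-28948 + 13897) = (0 - 24704)*(-28948 + 13897) = -24704*(-15051) = 371819904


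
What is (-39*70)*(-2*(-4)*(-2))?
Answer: 43680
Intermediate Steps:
(-39*70)*(-2*(-4)*(-2)) = -21840*(-2) = -2730*(-16) = 43680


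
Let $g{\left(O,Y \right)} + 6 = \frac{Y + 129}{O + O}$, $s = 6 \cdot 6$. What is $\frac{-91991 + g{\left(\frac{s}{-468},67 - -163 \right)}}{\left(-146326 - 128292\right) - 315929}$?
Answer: $\frac{62887}{393698} \approx 0.15973$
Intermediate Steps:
$s = 36$
$g{\left(O,Y \right)} = -6 + \frac{129 + Y}{2 O}$ ($g{\left(O,Y \right)} = -6 + \frac{Y + 129}{O + O} = -6 + \frac{129 + Y}{2 O}$)
$\frac{-91991 + g{\left(\frac{s}{-468},67 - -163 \right)}}{\left(-146326 - 128292\right) - 315929} = \frac{-91991 + \frac{129 + \left(67 - -163\right) - 12 \frac{36}{-468}}{2 \frac{36}{-468}}}{\left(-146326 - 128292\right) - 315929} = \frac{-91991 + \frac{129 + \left(67 + 163\right) - 12 \cdot 36 \left(- \frac{1}{468}\right)}{2 \cdot 36 \left(- \frac{1}{468}\right)}}{-274618 - 315929} = \frac{-91991 + \frac{129 + 230 - - \frac{12}{13}}{2 \left(- \frac{1}{13}\right)}}{-590547} = \left(-91991 + \frac{1}{2} \left(-13\right) \left(129 + 230 + \frac{12}{13}\right)\right) \left(- \frac{1}{590547}\right) = \left(-91991 + \frac{1}{2} \left(-13\right) \frac{4679}{13}\right) \left(- \frac{1}{590547}\right) = \left(-91991 - \frac{4679}{2}\right) \left(- \frac{1}{590547}\right) = \left(- \frac{188661}{2}\right) \left(- \frac{1}{590547}\right) = \frac{62887}{393698}$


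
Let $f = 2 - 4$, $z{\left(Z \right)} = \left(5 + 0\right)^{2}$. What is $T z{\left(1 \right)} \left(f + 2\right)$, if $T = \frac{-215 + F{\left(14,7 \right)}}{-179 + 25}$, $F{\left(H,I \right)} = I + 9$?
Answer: $0$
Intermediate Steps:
$F{\left(H,I \right)} = 9 + I$
$z{\left(Z \right)} = 25$ ($z{\left(Z \right)} = 5^{2} = 25$)
$T = \frac{199}{154}$ ($T = \frac{-215 + \left(9 + 7\right)}{-179 + 25} = \frac{-215 + 16}{-154} = \left(-199\right) \left(- \frac{1}{154}\right) = \frac{199}{154} \approx 1.2922$)
$f = -2$ ($f = 2 - 4 = -2$)
$T z{\left(1 \right)} \left(f + 2\right) = \frac{199 \cdot 25 \left(-2 + 2\right)}{154} = \frac{199 \cdot 25 \cdot 0}{154} = \frac{199}{154} \cdot 0 = 0$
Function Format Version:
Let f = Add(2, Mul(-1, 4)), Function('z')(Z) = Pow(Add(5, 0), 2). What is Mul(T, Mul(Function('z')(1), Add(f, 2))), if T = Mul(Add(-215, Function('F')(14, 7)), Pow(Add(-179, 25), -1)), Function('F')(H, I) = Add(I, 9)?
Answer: 0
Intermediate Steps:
Function('F')(H, I) = Add(9, I)
Function('z')(Z) = 25 (Function('z')(Z) = Pow(5, 2) = 25)
T = Rational(199, 154) (T = Mul(Add(-215, Add(9, 7)), Pow(Add(-179, 25), -1)) = Mul(Add(-215, 16), Pow(-154, -1)) = Mul(-199, Rational(-1, 154)) = Rational(199, 154) ≈ 1.2922)
f = -2 (f = Add(2, -4) = -2)
Mul(T, Mul(Function('z')(1), Add(f, 2))) = Mul(Rational(199, 154), Mul(25, Add(-2, 2))) = Mul(Rational(199, 154), Mul(25, 0)) = Mul(Rational(199, 154), 0) = 0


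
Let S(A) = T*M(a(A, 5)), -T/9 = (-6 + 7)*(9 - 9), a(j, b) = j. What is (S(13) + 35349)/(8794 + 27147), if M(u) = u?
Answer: 35349/35941 ≈ 0.98353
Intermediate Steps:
T = 0 (T = -9*(-6 + 7)*(9 - 9) = -9*0 = 0)
S(A) = 0 (S(A) = 0*A = 0)
(S(13) + 35349)/(8794 + 27147) = (0 + 35349)/(8794 + 27147) = 35349/35941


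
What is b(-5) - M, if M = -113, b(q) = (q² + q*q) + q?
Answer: 158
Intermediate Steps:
b(q) = q + 2*q² (b(q) = (q² + q²) + q = 2*q² + q = q + 2*q²)
b(-5) - M = -5*(1 + 2*(-5)) - 1*(-113) = -5*(1 - 10) + 113 = -5*(-9) + 113 = 45 + 113 = 158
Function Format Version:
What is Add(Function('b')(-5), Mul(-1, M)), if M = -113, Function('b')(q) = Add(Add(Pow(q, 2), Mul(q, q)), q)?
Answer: 158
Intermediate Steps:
Function('b')(q) = Add(q, Mul(2, Pow(q, 2))) (Function('b')(q) = Add(Add(Pow(q, 2), Pow(q, 2)), q) = Add(Mul(2, Pow(q, 2)), q) = Add(q, Mul(2, Pow(q, 2))))
Add(Function('b')(-5), Mul(-1, M)) = Add(Mul(-5, Add(1, Mul(2, -5))), Mul(-1, -113)) = Add(Mul(-5, Add(1, -10)), 113) = Add(Mul(-5, -9), 113) = Add(45, 113) = 158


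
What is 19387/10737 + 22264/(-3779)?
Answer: -165785095/40575123 ≈ -4.0859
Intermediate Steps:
19387/10737 + 22264/(-3779) = 19387*(1/10737) + 22264*(-1/3779) = 19387/10737 - 22264/3779 = -165785095/40575123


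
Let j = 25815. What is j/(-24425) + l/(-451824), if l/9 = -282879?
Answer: 3368002641/735720080 ≈ 4.5778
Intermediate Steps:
l = -2545911 (l = 9*(-282879) = -2545911)
j/(-24425) + l/(-451824) = 25815/(-24425) - 2545911/(-451824) = 25815*(-1/24425) - 2545911*(-1/451824) = -5163/4885 + 848637/150608 = 3368002641/735720080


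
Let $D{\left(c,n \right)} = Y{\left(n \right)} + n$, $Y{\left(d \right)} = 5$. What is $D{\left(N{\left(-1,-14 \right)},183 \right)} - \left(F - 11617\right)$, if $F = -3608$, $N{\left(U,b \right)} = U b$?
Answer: $15413$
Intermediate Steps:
$D{\left(c,n \right)} = 5 + n$
$D{\left(N{\left(-1,-14 \right)},183 \right)} - \left(F - 11617\right) = \left(5 + 183\right) - \left(-3608 - 11617\right) = 188 - \left(-3608 - 11617\right) = 188 - -15225 = 188 + 15225 = 15413$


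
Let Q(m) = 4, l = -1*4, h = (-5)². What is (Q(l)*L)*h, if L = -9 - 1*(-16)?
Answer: 700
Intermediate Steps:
h = 25
L = 7 (L = -9 + 16 = 7)
l = -4
(Q(l)*L)*h = (4*7)*25 = 28*25 = 700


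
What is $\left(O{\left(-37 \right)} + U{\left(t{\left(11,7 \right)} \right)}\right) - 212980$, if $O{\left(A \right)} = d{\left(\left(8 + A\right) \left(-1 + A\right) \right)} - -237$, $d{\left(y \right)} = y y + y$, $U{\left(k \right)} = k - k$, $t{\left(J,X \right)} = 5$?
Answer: $1002763$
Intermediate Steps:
$U{\left(k \right)} = 0$
$d{\left(y \right)} = y + y^{2}$ ($d{\left(y \right)} = y^{2} + y = y + y^{2}$)
$O{\left(A \right)} = 237 + \left(1 + \left(-1 + A\right) \left(8 + A\right)\right) \left(-1 + A\right) \left(8 + A\right)$ ($O{\left(A \right)} = \left(8 + A\right) \left(-1 + A\right) \left(1 + \left(8 + A\right) \left(-1 + A\right)\right) - -237 = \left(-1 + A\right) \left(8 + A\right) \left(1 + \left(-1 + A\right) \left(8 + A\right)\right) + 237 = \left(1 + \left(-1 + A\right) \left(8 + A\right)\right) \left(-1 + A\right) \left(8 + A\right) + 237 = 237 + \left(1 + \left(-1 + A\right) \left(8 + A\right)\right) \left(-1 + A\right) \left(8 + A\right)$)
$\left(O{\left(-37 \right)} + U{\left(t{\left(11,7 \right)} \right)}\right) - 212980 = \left(\left(237 + \left(-8 + \left(-37\right)^{2} + 7 \left(-37\right)\right) \left(-7 + \left(-37\right)^{2} + 7 \left(-37\right)\right)\right) + 0\right) - 212980 = \left(\left(237 + \left(-8 + 1369 - 259\right) \left(-7 + 1369 - 259\right)\right) + 0\right) - 212980 = \left(\left(237 + 1102 \cdot 1103\right) + 0\right) - 212980 = \left(\left(237 + 1215506\right) + 0\right) - 212980 = \left(1215743 + 0\right) - 212980 = 1215743 - 212980 = 1002763$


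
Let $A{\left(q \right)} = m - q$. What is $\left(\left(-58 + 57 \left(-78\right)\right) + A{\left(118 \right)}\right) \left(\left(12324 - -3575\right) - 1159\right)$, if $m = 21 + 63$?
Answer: $-66890120$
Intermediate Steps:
$m = 84$
$A{\left(q \right)} = 84 - q$
$\left(\left(-58 + 57 \left(-78\right)\right) + A{\left(118 \right)}\right) \left(\left(12324 - -3575\right) - 1159\right) = \left(\left(-58 + 57 \left(-78\right)\right) + \left(84 - 118\right)\right) \left(\left(12324 - -3575\right) - 1159\right) = \left(\left(-58 - 4446\right) + \left(84 - 118\right)\right) \left(\left(12324 + 3575\right) - 1159\right) = \left(-4504 - 34\right) \left(15899 - 1159\right) = \left(-4538\right) 14740 = -66890120$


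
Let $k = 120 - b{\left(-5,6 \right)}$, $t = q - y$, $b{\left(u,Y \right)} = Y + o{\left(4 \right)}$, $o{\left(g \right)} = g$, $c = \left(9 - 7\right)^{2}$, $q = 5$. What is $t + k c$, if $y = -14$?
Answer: $459$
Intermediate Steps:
$c = 4$ ($c = 2^{2} = 4$)
$b{\left(u,Y \right)} = 4 + Y$ ($b{\left(u,Y \right)} = Y + 4 = 4 + Y$)
$t = 19$ ($t = 5 - -14 = 5 + 14 = 19$)
$k = 110$ ($k = 120 - \left(4 + 6\right) = 120 - 10 = 110$)
$t + k c = 19 + 110 \cdot 4 = 19 + 440 = 459$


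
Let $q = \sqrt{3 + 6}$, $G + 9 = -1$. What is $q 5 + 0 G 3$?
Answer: $15$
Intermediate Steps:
$G = -10$ ($G = -9 - 1 = -10$)
$q = 3$ ($q = \sqrt{9} = 3$)
$q 5 + 0 G 3 = 3 \cdot 5 + 0 \left(-10\right) 3 = 15 + 0 \cdot 3 = 15 + 0 = 15$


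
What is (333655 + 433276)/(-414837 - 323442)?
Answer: -766931/738279 ≈ -1.0388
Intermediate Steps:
(333655 + 433276)/(-414837 - 323442) = 766931/(-738279) = 766931*(-1/738279) = -766931/738279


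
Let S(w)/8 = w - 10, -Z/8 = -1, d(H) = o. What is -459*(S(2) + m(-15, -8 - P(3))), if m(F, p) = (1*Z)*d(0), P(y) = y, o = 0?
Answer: 29376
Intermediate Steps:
d(H) = 0
Z = 8 (Z = -8*(-1) = 8)
m(F, p) = 0 (m(F, p) = (1*8)*0 = 8*0 = 0)
S(w) = -80 + 8*w (S(w) = 8*(w - 10) = 8*(-10 + w) = -80 + 8*w)
-459*(S(2) + m(-15, -8 - P(3))) = -459*((-80 + 8*2) + 0) = -459*((-80 + 16) + 0) = -459*(-64 + 0) = -459*(-64) = 29376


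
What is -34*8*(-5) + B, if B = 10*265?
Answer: 4010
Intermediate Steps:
B = 2650
-34*8*(-5) + B = -34*8*(-5) + 2650 = -272*(-5) + 2650 = 1360 + 2650 = 4010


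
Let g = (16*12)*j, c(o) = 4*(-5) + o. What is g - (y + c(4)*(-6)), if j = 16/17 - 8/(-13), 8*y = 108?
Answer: 83697/442 ≈ 189.36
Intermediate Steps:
y = 27/2 (y = (1/8)*108 = 27/2 ≈ 13.500)
j = 344/221 (j = 16*(1/17) - 8*(-1/13) = 16/17 + 8/13 = 344/221 ≈ 1.5566)
c(o) = -20 + o
g = 66048/221 (g = (16*12)*(344/221) = 192*(344/221) = 66048/221 ≈ 298.86)
g - (y + c(4)*(-6)) = 66048/221 - (27/2 + (-20 + 4)*(-6)) = 66048/221 - (27/2 - 16*(-6)) = 66048/221 - (27/2 + 96) = 66048/221 - 1*219/2 = 66048/221 - 219/2 = 83697/442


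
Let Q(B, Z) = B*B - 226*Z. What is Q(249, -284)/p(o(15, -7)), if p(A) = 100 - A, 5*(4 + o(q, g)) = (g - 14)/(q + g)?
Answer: 5047400/4181 ≈ 1207.2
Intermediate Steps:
o(q, g) = -4 + (-14 + g)/(5*(g + q)) (o(q, g) = -4 + ((g - 14)/(q + g))/5 = -4 + ((-14 + g)/(g + q))/5 = -4 + (-14 + g)/(5*(g + q)))
Q(B, Z) = B² - 226*Z
Q(249, -284)/p(o(15, -7)) = (249² - 226*(-284))/(100 - (-14 - 20*15 - 19*(-7))/(5*(-7 + 15))) = (62001 + 64184)/(100 - (-14 - 300 + 133)/(5*8)) = 126185/(100 - (-181)/(5*8)) = 126185/(100 - 1*(-181/40)) = 126185/(100 + 181/40) = 126185/(4181/40) = 126185*(40/4181) = 5047400/4181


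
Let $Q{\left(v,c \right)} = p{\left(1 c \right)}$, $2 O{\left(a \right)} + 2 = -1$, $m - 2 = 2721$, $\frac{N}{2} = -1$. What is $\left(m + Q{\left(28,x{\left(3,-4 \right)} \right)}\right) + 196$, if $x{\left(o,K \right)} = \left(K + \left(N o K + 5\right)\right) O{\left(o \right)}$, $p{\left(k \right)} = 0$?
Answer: $2919$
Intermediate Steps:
$N = -2$ ($N = 2 \left(-1\right) = -2$)
$m = 2723$ ($m = 2 + 2721 = 2723$)
$O{\left(a \right)} = - \frac{3}{2}$ ($O{\left(a \right)} = -1 + \frac{1}{2} \left(-1\right) = -1 - \frac{1}{2} = - \frac{3}{2}$)
$x{\left(o,K \right)} = - \frac{15}{2} - \frac{3 K}{2} + 3 K o$ ($x{\left(o,K \right)} = \left(K + \left(- 2 o K + 5\right)\right) \left(- \frac{3}{2}\right) = \left(K - \left(-5 + 2 K o\right)\right) \left(- \frac{3}{2}\right) = \left(5 + K - 2 K o\right) \left(- \frac{3}{2}\right) = - \frac{15}{2} - \frac{3 K}{2} + 3 K o$)
$Q{\left(v,c \right)} = 0$
$\left(m + Q{\left(28,x{\left(3,-4 \right)} \right)}\right) + 196 = \left(2723 + 0\right) + 196 = 2723 + 196 = 2919$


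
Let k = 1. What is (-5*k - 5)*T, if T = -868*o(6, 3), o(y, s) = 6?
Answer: 52080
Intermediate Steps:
T = -5208 (T = -868*6 = -5208)
(-5*k - 5)*T = (-5*1 - 5)*(-5208) = (-5 - 5)*(-5208) = -10*(-5208) = 52080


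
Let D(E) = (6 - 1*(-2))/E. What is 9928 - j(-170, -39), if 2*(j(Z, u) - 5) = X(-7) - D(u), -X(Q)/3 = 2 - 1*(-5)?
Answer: 774805/78 ≈ 9933.4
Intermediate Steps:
X(Q) = -21 (X(Q) = -3*(2 - 1*(-5)) = -3*(2 + 5) = -3*7 = -21)
D(E) = 8/E (D(E) = (6 + 2)/E = 8/E)
j(Z, u) = -11/2 - 4/u (j(Z, u) = 5 + (-21 - 8/u)/2 = 5 + (-21/2 - 4/u) = -11/2 - 4/u)
9928 - j(-170, -39) = 9928 - (-11/2 - 4/(-39)) = 9928 - (-11/2 - 4*(-1/39)) = 9928 - (-11/2 + 4/39) = 9928 - 1*(-421/78) = 9928 + 421/78 = 774805/78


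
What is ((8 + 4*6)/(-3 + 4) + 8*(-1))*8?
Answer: 192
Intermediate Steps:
((8 + 4*6)/(-3 + 4) + 8*(-1))*8 = ((8 + 24)/1 - 8)*8 = (32*1 - 8)*8 = (32 - 8)*8 = 24*8 = 192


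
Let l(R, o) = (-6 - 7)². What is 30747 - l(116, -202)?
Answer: 30578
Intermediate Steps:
l(R, o) = 169 (l(R, o) = (-13)² = 169)
30747 - l(116, -202) = 30747 - 1*169 = 30747 - 169 = 30578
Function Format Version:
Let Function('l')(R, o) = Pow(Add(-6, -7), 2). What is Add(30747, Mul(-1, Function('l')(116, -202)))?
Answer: 30578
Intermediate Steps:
Function('l')(R, o) = 169 (Function('l')(R, o) = Pow(-13, 2) = 169)
Add(30747, Mul(-1, Function('l')(116, -202))) = Add(30747, Mul(-1, 169)) = Add(30747, -169) = 30578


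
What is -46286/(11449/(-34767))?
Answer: 1609225362/11449 ≈ 1.4056e+5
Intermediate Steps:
-46286/(11449/(-34767)) = -46286/(11449*(-1/34767)) = -46286/(-11449/34767) = -46286*(-34767/11449) = 1609225362/11449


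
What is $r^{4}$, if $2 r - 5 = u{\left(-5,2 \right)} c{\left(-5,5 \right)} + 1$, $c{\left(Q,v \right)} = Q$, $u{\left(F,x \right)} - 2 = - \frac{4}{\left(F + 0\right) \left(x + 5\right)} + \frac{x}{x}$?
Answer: $\frac{20151121}{38416} \approx 524.55$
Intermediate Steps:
$u{\left(F,x \right)} = 3 - \frac{4}{F \left(5 + x\right)}$ ($u{\left(F,x \right)} = 2 + \left(- \frac{4}{\left(F + 0\right) \left(x + 5\right)} + \frac{x}{x}\right) = 2 + \left(- \frac{4}{F \left(5 + x\right)} + 1\right) = 2 + \left(1 - \frac{4}{F \left(5 + x\right)}\right) = 3 - \frac{4}{F \left(5 + x\right)}$)
$r = - \frac{67}{14}$ ($r = \frac{5}{2} + \frac{\frac{-4 + 15 \left(-5\right) + 3 \left(-5\right) 2}{\left(-5\right) \left(5 + 2\right)} \left(-5\right) + 1}{2} = \frac{5}{2} + \frac{- \frac{-4 - 75 - 30}{5 \cdot 7} \left(-5\right) + 1}{2} = \frac{5}{2} + \frac{\left(- \frac{1}{5}\right) \frac{1}{7} \left(-109\right) \left(-5\right) + 1}{2} = \frac{5}{2} + \frac{\frac{109}{35} \left(-5\right) + 1}{2} = \frac{5}{2} + \frac{- \frac{109}{7} + 1}{2} = \frac{5}{2} + \frac{1}{2} \left(- \frac{102}{7}\right) = \frac{5}{2} - \frac{51}{7} = - \frac{67}{14} \approx -4.7857$)
$r^{4} = \left(- \frac{67}{14}\right)^{4} = \frac{20151121}{38416}$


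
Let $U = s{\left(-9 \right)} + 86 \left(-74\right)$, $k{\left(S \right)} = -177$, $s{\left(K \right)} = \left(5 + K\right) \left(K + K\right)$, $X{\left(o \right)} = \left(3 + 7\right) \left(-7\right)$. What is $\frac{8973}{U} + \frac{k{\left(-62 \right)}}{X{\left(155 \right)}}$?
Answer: $\frac{242787}{220220} \approx 1.1025$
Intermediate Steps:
$X{\left(o \right)} = -70$ ($X{\left(o \right)} = 10 \left(-7\right) = -70$)
$s{\left(K \right)} = 2 K \left(5 + K\right)$ ($s{\left(K \right)} = \left(5 + K\right) 2 K = 2 K \left(5 + K\right)$)
$U = -6292$ ($U = 2 \left(-9\right) \left(5 - 9\right) + 86 \left(-74\right) = 2 \left(-9\right) \left(-4\right) - 6364 = 72 - 6364 = -6292$)
$\frac{8973}{U} + \frac{k{\left(-62 \right)}}{X{\left(155 \right)}} = \frac{8973}{-6292} - \frac{177}{-70} = 8973 \left(- \frac{1}{6292}\right) - - \frac{177}{70} = - \frac{8973}{6292} + \frac{177}{70} = \frac{242787}{220220}$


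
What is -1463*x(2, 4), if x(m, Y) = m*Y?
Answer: -11704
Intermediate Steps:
x(m, Y) = Y*m
-1463*x(2, 4) = -5852*2 = -1463*8 = -11704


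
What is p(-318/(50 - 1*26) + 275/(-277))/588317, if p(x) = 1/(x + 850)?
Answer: 1108/544792720023 ≈ 2.0338e-9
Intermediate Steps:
p(x) = 1/(850 + x)
p(-318/(50 - 1*26) + 275/(-277))/588317 = 1/((850 + (-318/(50 - 1*26) + 275/(-277)))*588317) = (1/588317)/(850 + (-318/(50 - 26) + 275*(-1/277))) = (1/588317)/(850 + (-318/24 - 275/277)) = (1/588317)/(850 + (-318*1/24 - 275/277)) = (1/588317)/(850 + (-53/4 - 275/277)) = (1/588317)/(850 - 15781/1108) = (1/588317)/(926019/1108) = (1108/926019)*(1/588317) = 1108/544792720023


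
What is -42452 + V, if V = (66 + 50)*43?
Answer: -37464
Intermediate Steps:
V = 4988 (V = 116*43 = 4988)
-42452 + V = -42452 + 4988 = -37464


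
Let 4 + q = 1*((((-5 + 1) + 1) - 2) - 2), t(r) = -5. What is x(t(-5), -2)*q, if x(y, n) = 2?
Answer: -22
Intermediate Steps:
q = -11 (q = -4 + 1*((((-5 + 1) + 1) - 2) - 2) = -4 + 1*(((-4 + 1) - 2) - 2) = -4 + 1*((-3 - 2) - 2) = -4 + 1*(-5 - 2) = -4 + 1*(-7) = -4 - 7 = -11)
x(t(-5), -2)*q = 2*(-11) = -22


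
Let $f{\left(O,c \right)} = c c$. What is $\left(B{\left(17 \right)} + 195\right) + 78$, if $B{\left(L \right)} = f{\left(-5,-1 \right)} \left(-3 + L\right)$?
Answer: $287$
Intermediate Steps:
$f{\left(O,c \right)} = c^{2}$
$B{\left(L \right)} = -3 + L$ ($B{\left(L \right)} = \left(-1\right)^{2} \left(-3 + L\right) = 1 \left(-3 + L\right) = -3 + L$)
$\left(B{\left(17 \right)} + 195\right) + 78 = \left(\left(-3 + 17\right) + 195\right) + 78 = \left(14 + 195\right) + 78 = 209 + 78 = 287$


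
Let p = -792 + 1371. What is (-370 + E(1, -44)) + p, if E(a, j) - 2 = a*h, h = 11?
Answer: 222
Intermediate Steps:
p = 579
E(a, j) = 2 + 11*a (E(a, j) = 2 + a*11 = 2 + 11*a)
(-370 + E(1, -44)) + p = (-370 + (2 + 11*1)) + 579 = (-370 + (2 + 11)) + 579 = (-370 + 13) + 579 = -357 + 579 = 222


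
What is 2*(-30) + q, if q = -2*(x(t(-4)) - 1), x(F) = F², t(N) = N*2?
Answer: -186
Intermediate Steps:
t(N) = 2*N
q = -126 (q = -2*((2*(-4))² - 1) = -2*((-8)² - 1) = -2*(64 - 1) = -2*63 = -126)
2*(-30) + q = 2*(-30) - 126 = -60 - 126 = -186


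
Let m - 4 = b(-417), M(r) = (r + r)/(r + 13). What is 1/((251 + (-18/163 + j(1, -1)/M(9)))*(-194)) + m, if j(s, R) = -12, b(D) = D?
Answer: -9255133075/22409522 ≈ -413.00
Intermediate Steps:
M(r) = 2*r/(13 + r) (M(r) = (2*r)/(13 + r) = 2*r/(13 + r))
m = -413 (m = 4 - 417 = -413)
1/((251 + (-18/163 + j(1, -1)/M(9)))*(-194)) + m = 1/((251 + (-18/163 - 12/(2*9/(13 + 9))))*(-194)) - 413 = 1/((251 + (-18*1/163 - 12/(2*9/22)))*(-194)) - 413 = 1/((251 + (-18/163 - 12/(2*9*(1/22))))*(-194)) - 413 = 1/((251 + (-18/163 - 12/9/11))*(-194)) - 413 = 1/((251 + (-18/163 - 12*11/9))*(-194)) - 413 = 1/((251 + (-18/163 - 44/3))*(-194)) - 413 = 1/((251 - 7226/489)*(-194)) - 413 = 1/((115513/489)*(-194)) - 413 = 1/(-22409522/489) - 413 = -489/22409522 - 413 = -9255133075/22409522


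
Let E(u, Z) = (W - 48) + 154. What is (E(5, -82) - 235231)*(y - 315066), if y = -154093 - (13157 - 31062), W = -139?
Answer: 106163821056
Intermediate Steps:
E(u, Z) = -33 (E(u, Z) = (-139 - 48) + 154 = -187 + 154 = -33)
y = -136188 (y = -154093 - 1*(-17905) = -154093 + 17905 = -136188)
(E(5, -82) - 235231)*(y - 315066) = (-33 - 235231)*(-136188 - 315066) = -235264*(-451254) = 106163821056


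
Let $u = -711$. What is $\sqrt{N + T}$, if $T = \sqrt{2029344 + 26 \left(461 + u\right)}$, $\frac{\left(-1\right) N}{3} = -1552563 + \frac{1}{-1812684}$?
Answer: $\frac{\sqrt{425120637921261301 + 182545737992 \sqrt{505711}}}{302114} \approx 2158.5$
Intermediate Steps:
$N = \frac{2814306109093}{604228}$ ($N = - 3 \left(-1552563 + \frac{1}{-1812684}\right) = - 3 \left(-1552563 - \frac{1}{1812684}\right) = \left(-3\right) \left(- \frac{2814306109093}{1812684}\right) = \frac{2814306109093}{604228} \approx 4.6577 \cdot 10^{6}$)
$T = 2 \sqrt{505711}$ ($T = \sqrt{2029344 + 26 \left(461 - 711\right)} = \sqrt{2029344 + 26 \left(-250\right)} = \sqrt{2029344 - 6500} = \sqrt{2022844} = 2 \sqrt{505711} \approx 1422.3$)
$\sqrt{N + T} = \sqrt{\frac{2814306109093}{604228} + 2 \sqrt{505711}}$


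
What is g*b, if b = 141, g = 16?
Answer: 2256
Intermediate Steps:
g*b = 16*141 = 2256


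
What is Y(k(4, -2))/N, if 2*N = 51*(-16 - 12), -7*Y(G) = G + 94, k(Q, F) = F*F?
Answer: 1/51 ≈ 0.019608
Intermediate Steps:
k(Q, F) = F²
Y(G) = -94/7 - G/7 (Y(G) = -(G + 94)/7 = -(94 + G)/7 = -94/7 - G/7)
N = -714 (N = (51*(-16 - 12))/2 = (51*(-28))/2 = (½)*(-1428) = -714)
Y(k(4, -2))/N = (-94/7 - ⅐*(-2)²)/(-714) = (-94/7 - ⅐*4)*(-1/714) = (-94/7 - 4/7)*(-1/714) = -14*(-1/714) = 1/51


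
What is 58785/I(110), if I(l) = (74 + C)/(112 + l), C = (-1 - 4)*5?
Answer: 13050270/49 ≈ 2.6633e+5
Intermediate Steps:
C = -25 (C = -5*5 = -25)
I(l) = 49/(112 + l) (I(l) = (74 - 25)/(112 + l) = 49/(112 + l))
58785/I(110) = 58785/((49/(112 + 110))) = 58785/((49/222)) = 58785/((49*(1/222))) = 58785/(49/222) = 58785*(222/49) = 13050270/49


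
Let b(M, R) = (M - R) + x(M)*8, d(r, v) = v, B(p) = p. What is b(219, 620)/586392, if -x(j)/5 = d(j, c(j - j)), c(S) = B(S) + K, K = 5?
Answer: -601/586392 ≈ -0.0010249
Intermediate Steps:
c(S) = 5 + S (c(S) = S + 5 = 5 + S)
x(j) = -25 (x(j) = -5*(5 + (j - j)) = -5*(5 + 0) = -5*5 = -25)
b(M, R) = -200 + M - R (b(M, R) = (M - R) - 25*8 = (M - R) - 200 = -200 + M - R)
b(219, 620)/586392 = (-200 + 219 - 1*620)/586392 = (-200 + 219 - 620)*(1/586392) = -601*1/586392 = -601/586392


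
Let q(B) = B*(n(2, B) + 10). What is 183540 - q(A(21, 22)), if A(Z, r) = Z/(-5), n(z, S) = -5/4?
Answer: 734307/4 ≈ 1.8358e+5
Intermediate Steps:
n(z, S) = -5/4 (n(z, S) = -5*1/4 = -5/4)
A(Z, r) = -Z/5 (A(Z, r) = Z*(-1/5) = -Z/5)
q(B) = 35*B/4 (q(B) = B*(-5/4 + 10) = B*(35/4) = 35*B/4)
183540 - q(A(21, 22)) = 183540 - 35*(-1/5*21)/4 = 183540 - 35*(-21)/(4*5) = 183540 - 1*(-147/4) = 183540 + 147/4 = 734307/4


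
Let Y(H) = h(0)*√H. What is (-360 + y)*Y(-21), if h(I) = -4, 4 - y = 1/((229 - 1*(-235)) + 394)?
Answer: 610898*I*√21/429 ≈ 6525.6*I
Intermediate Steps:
y = 3431/858 (y = 4 - 1/((229 - 1*(-235)) + 394) = 4 - 1/((229 + 235) + 394) = 4 - 1/(464 + 394) = 4 - 1/858 = 3431/858 ≈ 3.9988)
Y(H) = -4*√H
(-360 + y)*Y(-21) = (-360 + 3431/858)*(-4*I*√21) = -(-610898)*I*√21/429 = 610898*I*√21/429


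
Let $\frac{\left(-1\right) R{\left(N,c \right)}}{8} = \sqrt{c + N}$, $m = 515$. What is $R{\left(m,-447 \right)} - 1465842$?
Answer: $-1465842 - 16 \sqrt{17} \approx -1.4659 \cdot 10^{6}$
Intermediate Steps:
$R{\left(N,c \right)} = - 8 \sqrt{N + c}$ ($R{\left(N,c \right)} = - 8 \sqrt{c + N} = - 8 \sqrt{N + c}$)
$R{\left(m,-447 \right)} - 1465842 = - 8 \sqrt{515 - 447} - 1465842 = - 8 \sqrt{68} - 1465842 = - 8 \cdot 2 \sqrt{17} - 1465842 = - 16 \sqrt{17} - 1465842 = -1465842 - 16 \sqrt{17}$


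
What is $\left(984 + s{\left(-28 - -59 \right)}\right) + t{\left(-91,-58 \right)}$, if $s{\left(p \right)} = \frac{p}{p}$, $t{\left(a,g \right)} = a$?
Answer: $894$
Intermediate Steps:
$s{\left(p \right)} = 1$
$\left(984 + s{\left(-28 - -59 \right)}\right) + t{\left(-91,-58 \right)} = \left(984 + 1\right) - 91 = 985 - 91 = 894$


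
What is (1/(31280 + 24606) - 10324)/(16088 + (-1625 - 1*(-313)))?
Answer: -576967063/825771536 ≈ -0.69870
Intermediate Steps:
(1/(31280 + 24606) - 10324)/(16088 + (-1625 - 1*(-313))) = (1/55886 - 10324)/(16088 + (-1625 + 313)) = (1/55886 - 10324)/(16088 - 1312) = -576967063/55886/14776 = -576967063/55886*1/14776 = -576967063/825771536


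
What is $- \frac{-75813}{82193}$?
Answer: $\frac{75813}{82193} \approx 0.92238$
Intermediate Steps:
$- \frac{-75813}{82193} = \left(-1\right) \left(- \frac{75813}{82193}\right) = \frac{75813}{82193}$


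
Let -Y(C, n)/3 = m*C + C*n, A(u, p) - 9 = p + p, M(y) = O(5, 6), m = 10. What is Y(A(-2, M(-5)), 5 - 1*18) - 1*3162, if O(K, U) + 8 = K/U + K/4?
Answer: -6375/2 ≈ -3187.5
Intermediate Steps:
O(K, U) = -8 + K/4 + K/U (O(K, U) = -8 + (K/U + K/4) = -8 + (K/4 + K/U) = -8 + K/4 + K/U)
M(y) = -71/12 (M(y) = -8 + (¼)*5 + 5/6 = -8 + 5/4 + 5*(⅙) = -8 + 5/4 + ⅚ = -71/12)
A(u, p) = 9 + 2*p (A(u, p) = 9 + (p + p) = 9 + 2*p)
Y(C, n) = -30*C - 3*C*n (Y(C, n) = -3*(10*C + C*n) = -30*C - 3*C*n)
Y(A(-2, M(-5)), 5 - 1*18) - 1*3162 = -3*(9 + 2*(-71/12))*(10 + (5 - 1*18)) - 1*3162 = -3*(9 - 71/6)*(10 + (5 - 18)) - 3162 = -3*(-17/6)*(10 - 13) - 3162 = -3*(-17/6)*(-3) - 3162 = -51/2 - 3162 = -6375/2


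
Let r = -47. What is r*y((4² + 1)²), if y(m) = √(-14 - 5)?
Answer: -47*I*√19 ≈ -204.87*I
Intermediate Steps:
y(m) = I*√19 (y(m) = √(-19) = I*√19)
r*y((4² + 1)²) = -47*I*√19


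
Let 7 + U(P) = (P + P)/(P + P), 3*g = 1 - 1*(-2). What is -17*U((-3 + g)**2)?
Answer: 102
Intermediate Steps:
g = 1 (g = (1 - 1*(-2))/3 = (1 + 2)/3 = (1/3)*3 = 1)
U(P) = -6 (U(P) = -7 + (P + P)/(P + P) = -7 + (2*P)/((2*P)) = -7 + (2*P)*(1/(2*P)) = -7 + 1 = -6)
-17*U((-3 + g)**2) = -17*(-6) = 102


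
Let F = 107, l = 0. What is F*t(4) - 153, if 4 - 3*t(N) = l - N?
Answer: 397/3 ≈ 132.33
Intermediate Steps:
t(N) = 4/3 + N/3 (t(N) = 4/3 - (0 - N)/3 = 4/3 - (-1)*N/3 = 4/3 + N/3)
F*t(4) - 153 = 107*(4/3 + (⅓)*4) - 153 = 107*(4/3 + 4/3) - 153 = 107*(8/3) - 153 = 856/3 - 153 = 397/3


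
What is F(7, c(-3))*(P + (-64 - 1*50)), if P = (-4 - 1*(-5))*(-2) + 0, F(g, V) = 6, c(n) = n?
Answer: -696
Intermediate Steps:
P = -2 (P = (-4 + 5)*(-2) + 0 = 1*(-2) + 0 = -2 + 0 = -2)
F(7, c(-3))*(P + (-64 - 1*50)) = 6*(-2 + (-64 - 1*50)) = 6*(-2 + (-64 - 50)) = 6*(-2 - 114) = 6*(-116) = -696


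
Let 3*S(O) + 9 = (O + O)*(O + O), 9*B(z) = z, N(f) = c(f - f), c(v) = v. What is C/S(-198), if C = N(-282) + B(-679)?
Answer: -97/67203 ≈ -0.0014434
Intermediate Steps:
N(f) = 0 (N(f) = f - f = 0)
B(z) = z/9
S(O) = -3 + 4*O²/3 (S(O) = -3 + ((O + O)*(O + O))/3 = -3 + ((2*O)*(2*O))/3 = -3 + (4*O²)/3 = -3 + 4*O²/3)
C = -679/9 (C = 0 + (⅑)*(-679) = 0 - 679/9 = -679/9 ≈ -75.444)
C/S(-198) = -679/(9*(-3 + (4/3)*(-198)²)) = -679/(9*(-3 + (4/3)*39204)) = -679/(9*(-3 + 52272)) = -679/9/52269 = -679/9*1/52269 = -97/67203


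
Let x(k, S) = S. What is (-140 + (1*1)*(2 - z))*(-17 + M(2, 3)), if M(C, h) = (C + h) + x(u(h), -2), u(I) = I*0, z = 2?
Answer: 1960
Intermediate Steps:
u(I) = 0
M(C, h) = -2 + C + h (M(C, h) = (C + h) - 2 = -2 + C + h)
(-140 + (1*1)*(2 - z))*(-17 + M(2, 3)) = (-140 + (1*1)*(2 - 1*2))*(-17 + (-2 + 2 + 3)) = (-140 + 1*(2 - 2))*(-17 + 3) = (-140 + 1*0)*(-14) = (-140 + 0)*(-14) = -140*(-14) = 1960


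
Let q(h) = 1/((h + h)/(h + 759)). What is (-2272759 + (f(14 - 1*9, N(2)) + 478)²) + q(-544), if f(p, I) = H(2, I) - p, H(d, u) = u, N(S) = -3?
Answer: -2232422807/1088 ≈ -2.0519e+6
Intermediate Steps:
f(p, I) = I - p
q(h) = (759 + h)/(2*h) (q(h) = 1/((2*h)/(759 + h)) = 1/(2*h/(759 + h)) = (759 + h)/(2*h))
(-2272759 + (f(14 - 1*9, N(2)) + 478)²) + q(-544) = (-2272759 + ((-3 - (14 - 1*9)) + 478)²) + (½)*(759 - 544)/(-544) = (-2272759 + ((-3 - (14 - 9)) + 478)²) + (½)*(-1/544)*215 = (-2272759 + ((-3 - 1*5) + 478)²) - 215/1088 = (-2272759 + ((-3 - 5) + 478)²) - 215/1088 = (-2272759 + (-8 + 478)²) - 215/1088 = (-2272759 + 470²) - 215/1088 = (-2272759 + 220900) - 215/1088 = -2051859 - 215/1088 = -2232422807/1088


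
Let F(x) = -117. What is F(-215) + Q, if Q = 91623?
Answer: 91506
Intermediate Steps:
F(-215) + Q = -117 + 91623 = 91506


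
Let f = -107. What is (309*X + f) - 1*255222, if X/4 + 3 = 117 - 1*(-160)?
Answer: 83335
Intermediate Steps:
X = 1096 (X = -12 + 4*(117 - 1*(-160)) = -12 + 4*(117 + 160) = -12 + 4*277 = -12 + 1108 = 1096)
(309*X + f) - 1*255222 = (309*1096 - 107) - 1*255222 = (338664 - 107) - 255222 = 338557 - 255222 = 83335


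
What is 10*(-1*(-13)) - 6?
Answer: 124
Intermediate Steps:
10*(-1*(-13)) - 6 = 10*13 - 6 = 130 - 6 = 124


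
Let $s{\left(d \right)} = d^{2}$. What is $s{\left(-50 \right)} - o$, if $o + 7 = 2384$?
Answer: $123$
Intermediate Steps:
$o = 2377$ ($o = -7 + 2384 = 2377$)
$s{\left(-50 \right)} - o = \left(-50\right)^{2} - 2377 = 2500 - 2377 = 123$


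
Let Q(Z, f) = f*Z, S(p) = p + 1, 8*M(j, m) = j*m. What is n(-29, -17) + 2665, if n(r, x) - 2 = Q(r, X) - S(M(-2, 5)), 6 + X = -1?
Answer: 11481/4 ≈ 2870.3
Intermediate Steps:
X = -7 (X = -6 - 1 = -7)
M(j, m) = j*m/8 (M(j, m) = (j*m)/8 = j*m/8)
S(p) = 1 + p
Q(Z, f) = Z*f
n(r, x) = 9/4 - 7*r (n(r, x) = 2 + (r*(-7) - (1 + (⅛)*(-2)*5)) = 2 + (-7*r - (1 - 5/4)) = 2 + (-7*r - 1*(-¼)) = 2 + (-7*r + ¼) = 2 + (¼ - 7*r) = 9/4 - 7*r)
n(-29, -17) + 2665 = (9/4 - 7*(-29)) + 2665 = (9/4 + 203) + 2665 = 821/4 + 2665 = 11481/4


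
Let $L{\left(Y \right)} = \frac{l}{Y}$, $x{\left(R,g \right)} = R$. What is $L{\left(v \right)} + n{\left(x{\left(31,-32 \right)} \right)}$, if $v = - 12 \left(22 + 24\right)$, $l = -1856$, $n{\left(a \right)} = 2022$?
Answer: $\frac{139750}{69} \approx 2025.4$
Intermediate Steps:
$v = -552$ ($v = \left(-12\right) 46 = -552$)
$L{\left(Y \right)} = - \frac{1856}{Y}$
$L{\left(v \right)} + n{\left(x{\left(31,-32 \right)} \right)} = - \frac{1856}{-552} + 2022 = \left(-1856\right) \left(- \frac{1}{552}\right) + 2022 = \frac{232}{69} + 2022 = \frac{139750}{69}$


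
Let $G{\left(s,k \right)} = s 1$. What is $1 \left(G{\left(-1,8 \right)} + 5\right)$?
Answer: $4$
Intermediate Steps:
$G{\left(s,k \right)} = s$
$1 \left(G{\left(-1,8 \right)} + 5\right) = 1 \left(-1 + 5\right) = 1 \cdot 4 = 4$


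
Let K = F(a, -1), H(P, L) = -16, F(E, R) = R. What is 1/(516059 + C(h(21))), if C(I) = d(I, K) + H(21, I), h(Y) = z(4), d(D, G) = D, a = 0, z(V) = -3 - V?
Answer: 1/516036 ≈ 1.9378e-6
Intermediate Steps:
K = -1
h(Y) = -7 (h(Y) = -3 - 1*4 = -3 - 4 = -7)
C(I) = -16 + I (C(I) = I - 16 = -16 + I)
1/(516059 + C(h(21))) = 1/(516059 + (-16 - 7)) = 1/(516059 - 23) = 1/516036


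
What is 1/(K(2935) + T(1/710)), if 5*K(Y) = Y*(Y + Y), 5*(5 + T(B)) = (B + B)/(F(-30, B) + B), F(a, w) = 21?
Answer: 74555/256893045177 ≈ 2.9022e-7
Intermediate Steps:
T(B) = -5 + 2*B/(5*(21 + B)) (T(B) = -5 + ((B + B)/(21 + B))/5 = -5 + ((2*B)/(21 + B))/5 = -5 + (2*B/(21 + B))/5 = -5 + 2*B/(5*(21 + B)))
K(Y) = 2*Y²/5 (K(Y) = (Y*(Y + Y))/5 = (Y*(2*Y))/5 = (2*Y²)/5 = 2*Y²/5)
1/(K(2935) + T(1/710)) = 1/((⅖)*2935² + (-525 - 23/710)/(5*(21 + 1/710))) = 1/((⅖)*8614225 + (-525 - 23*1/710)/(5*(21 + 1/710))) = 1/(3445690 + (-525 - 23/710)/(5*(14911/710))) = 1/(3445690 + (⅕)*(710/14911)*(-372773/710)) = 1/(3445690 - 372773/74555) = 1/(256893045177/74555) = 74555/256893045177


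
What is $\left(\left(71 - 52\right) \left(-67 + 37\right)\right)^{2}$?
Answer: $324900$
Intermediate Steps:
$\left(\left(71 - 52\right) \left(-67 + 37\right)\right)^{2} = \left(19 \left(-30\right)\right)^{2} = \left(-570\right)^{2} = 324900$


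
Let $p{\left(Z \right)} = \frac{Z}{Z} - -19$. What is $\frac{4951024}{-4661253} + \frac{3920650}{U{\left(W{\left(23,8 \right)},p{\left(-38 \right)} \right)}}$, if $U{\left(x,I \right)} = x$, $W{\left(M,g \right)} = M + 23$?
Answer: $\frac{9137456913673}{107208819} \approx 85231.0$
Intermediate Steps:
$W{\left(M,g \right)} = 23 + M$
$p{\left(Z \right)} = 20$ ($p{\left(Z \right)} = 1 + 19 = 20$)
$\frac{4951024}{-4661253} + \frac{3920650}{U{\left(W{\left(23,8 \right)},p{\left(-38 \right)} \right)}} = \frac{4951024}{-4661253} + \frac{3920650}{23 + 23} = 4951024 \left(- \frac{1}{4661253}\right) + \frac{3920650}{46} = - \frac{4951024}{4661253} + 3920650 \cdot \frac{1}{46} = - \frac{4951024}{4661253} + \frac{1960325}{23} = \frac{9137456913673}{107208819}$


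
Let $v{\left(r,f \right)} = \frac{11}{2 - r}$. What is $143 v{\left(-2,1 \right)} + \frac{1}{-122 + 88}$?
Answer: $\frac{26739}{68} \approx 393.22$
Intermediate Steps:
$143 v{\left(-2,1 \right)} + \frac{1}{-122 + 88} = 143 \left(- \frac{11}{-2 - 2}\right) + \frac{1}{-122 + 88} = 143 \left(- \frac{11}{-4}\right) + \frac{1}{-34} = 143 \left(\left(-11\right) \left(- \frac{1}{4}\right)\right) - \frac{1}{34} = 143 \cdot \frac{11}{4} - \frac{1}{34} = \frac{1573}{4} - \frac{1}{34} = \frac{26739}{68}$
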